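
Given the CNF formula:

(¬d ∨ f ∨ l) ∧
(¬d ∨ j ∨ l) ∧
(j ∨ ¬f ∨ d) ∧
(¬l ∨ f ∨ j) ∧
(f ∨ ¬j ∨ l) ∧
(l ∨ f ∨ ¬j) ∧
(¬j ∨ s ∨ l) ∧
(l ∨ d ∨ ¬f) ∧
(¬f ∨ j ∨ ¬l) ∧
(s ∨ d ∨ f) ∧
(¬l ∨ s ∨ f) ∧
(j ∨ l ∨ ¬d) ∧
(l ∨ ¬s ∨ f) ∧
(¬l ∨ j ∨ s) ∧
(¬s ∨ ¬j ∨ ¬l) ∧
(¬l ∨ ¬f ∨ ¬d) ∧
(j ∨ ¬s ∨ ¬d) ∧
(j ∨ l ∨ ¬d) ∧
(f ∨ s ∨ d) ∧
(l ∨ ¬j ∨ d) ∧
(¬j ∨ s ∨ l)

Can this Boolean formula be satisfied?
Yes

Yes, the formula is satisfiable.

One satisfying assignment is: s=True, d=True, f=True, l=False, j=True

Verification: With this assignment, all 21 clauses evaluate to true.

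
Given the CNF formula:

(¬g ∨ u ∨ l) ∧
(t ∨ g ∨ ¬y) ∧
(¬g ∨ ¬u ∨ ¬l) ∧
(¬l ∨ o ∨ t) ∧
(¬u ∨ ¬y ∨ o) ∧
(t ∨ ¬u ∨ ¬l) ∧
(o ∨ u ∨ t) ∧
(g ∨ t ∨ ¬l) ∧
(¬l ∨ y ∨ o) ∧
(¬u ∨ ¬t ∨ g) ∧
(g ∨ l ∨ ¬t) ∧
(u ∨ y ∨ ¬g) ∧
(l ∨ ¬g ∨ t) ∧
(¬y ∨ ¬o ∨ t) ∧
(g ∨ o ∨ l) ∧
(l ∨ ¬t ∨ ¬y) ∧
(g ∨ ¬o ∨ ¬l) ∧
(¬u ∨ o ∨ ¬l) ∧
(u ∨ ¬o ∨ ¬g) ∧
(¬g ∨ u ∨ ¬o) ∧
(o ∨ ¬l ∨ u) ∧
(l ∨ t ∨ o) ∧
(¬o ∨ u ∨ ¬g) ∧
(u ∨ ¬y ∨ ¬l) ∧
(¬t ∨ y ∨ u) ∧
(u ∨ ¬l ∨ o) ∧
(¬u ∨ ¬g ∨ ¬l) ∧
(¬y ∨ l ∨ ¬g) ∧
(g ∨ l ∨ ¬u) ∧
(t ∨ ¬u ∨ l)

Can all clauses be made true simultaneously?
Yes

Yes, the formula is satisfiable.

One satisfying assignment is: y=False, l=False, g=True, t=True, o=False, u=True

Verification: With this assignment, all 30 clauses evaluate to true.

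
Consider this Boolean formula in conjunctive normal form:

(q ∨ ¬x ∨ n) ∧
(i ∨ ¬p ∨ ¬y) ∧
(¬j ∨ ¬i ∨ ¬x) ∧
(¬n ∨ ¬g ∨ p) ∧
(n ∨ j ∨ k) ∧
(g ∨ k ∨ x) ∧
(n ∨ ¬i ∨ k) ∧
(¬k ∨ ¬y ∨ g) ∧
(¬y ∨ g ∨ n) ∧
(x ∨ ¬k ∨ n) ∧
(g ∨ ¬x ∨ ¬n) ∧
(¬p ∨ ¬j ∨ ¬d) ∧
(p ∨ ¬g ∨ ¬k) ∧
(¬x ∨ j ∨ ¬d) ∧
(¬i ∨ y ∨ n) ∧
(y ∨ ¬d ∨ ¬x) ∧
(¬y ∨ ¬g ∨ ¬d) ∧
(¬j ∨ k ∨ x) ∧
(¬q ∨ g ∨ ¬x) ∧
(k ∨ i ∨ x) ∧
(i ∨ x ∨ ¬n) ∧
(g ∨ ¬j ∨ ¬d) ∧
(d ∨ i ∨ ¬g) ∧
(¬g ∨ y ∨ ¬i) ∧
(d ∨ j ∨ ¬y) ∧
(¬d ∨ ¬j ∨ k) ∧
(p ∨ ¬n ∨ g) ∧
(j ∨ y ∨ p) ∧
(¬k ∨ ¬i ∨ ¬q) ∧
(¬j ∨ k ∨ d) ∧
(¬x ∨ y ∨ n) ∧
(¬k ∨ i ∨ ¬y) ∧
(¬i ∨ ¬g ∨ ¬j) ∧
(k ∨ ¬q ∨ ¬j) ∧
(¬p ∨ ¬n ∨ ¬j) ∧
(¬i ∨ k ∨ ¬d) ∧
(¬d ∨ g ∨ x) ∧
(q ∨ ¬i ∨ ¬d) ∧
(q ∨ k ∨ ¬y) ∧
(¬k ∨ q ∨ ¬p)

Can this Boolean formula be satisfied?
No

No, the formula is not satisfiable.

No assignment of truth values to the variables can make all 40 clauses true simultaneously.

The formula is UNSAT (unsatisfiable).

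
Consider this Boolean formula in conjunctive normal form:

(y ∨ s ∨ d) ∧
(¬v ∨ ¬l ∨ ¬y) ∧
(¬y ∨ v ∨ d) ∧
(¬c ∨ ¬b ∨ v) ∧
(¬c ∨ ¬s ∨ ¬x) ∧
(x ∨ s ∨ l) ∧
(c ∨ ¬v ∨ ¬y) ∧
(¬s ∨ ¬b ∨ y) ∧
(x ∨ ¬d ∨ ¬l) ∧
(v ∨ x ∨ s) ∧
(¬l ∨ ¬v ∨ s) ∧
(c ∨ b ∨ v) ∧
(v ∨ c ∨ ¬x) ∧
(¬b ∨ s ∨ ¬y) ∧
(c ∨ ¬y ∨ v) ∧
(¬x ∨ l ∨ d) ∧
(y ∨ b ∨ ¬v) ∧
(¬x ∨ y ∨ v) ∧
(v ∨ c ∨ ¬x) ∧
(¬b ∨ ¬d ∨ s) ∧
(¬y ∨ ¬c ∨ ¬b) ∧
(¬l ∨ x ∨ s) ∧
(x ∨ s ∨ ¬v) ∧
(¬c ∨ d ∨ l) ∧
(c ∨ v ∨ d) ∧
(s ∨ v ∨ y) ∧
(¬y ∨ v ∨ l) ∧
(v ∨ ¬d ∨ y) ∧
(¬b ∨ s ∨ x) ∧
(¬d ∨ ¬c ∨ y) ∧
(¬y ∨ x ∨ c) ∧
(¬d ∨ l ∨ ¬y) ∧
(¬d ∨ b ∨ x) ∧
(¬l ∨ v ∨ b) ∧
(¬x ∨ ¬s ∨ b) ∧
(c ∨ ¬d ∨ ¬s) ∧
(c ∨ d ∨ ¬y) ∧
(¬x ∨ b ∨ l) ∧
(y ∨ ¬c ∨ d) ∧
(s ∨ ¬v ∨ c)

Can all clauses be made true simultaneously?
No

No, the formula is not satisfiable.

No assignment of truth values to the variables can make all 40 clauses true simultaneously.

The formula is UNSAT (unsatisfiable).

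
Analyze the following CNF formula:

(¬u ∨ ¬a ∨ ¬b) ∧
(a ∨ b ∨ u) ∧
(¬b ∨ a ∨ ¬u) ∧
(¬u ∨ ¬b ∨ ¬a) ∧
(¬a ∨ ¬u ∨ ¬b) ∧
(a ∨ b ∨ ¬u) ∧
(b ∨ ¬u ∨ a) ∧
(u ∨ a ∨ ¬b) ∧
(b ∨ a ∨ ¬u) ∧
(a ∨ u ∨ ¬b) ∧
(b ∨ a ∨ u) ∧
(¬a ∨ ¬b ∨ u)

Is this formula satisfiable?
Yes

Yes, the formula is satisfiable.

One satisfying assignment is: b=False, u=False, a=True

Verification: With this assignment, all 12 clauses evaluate to true.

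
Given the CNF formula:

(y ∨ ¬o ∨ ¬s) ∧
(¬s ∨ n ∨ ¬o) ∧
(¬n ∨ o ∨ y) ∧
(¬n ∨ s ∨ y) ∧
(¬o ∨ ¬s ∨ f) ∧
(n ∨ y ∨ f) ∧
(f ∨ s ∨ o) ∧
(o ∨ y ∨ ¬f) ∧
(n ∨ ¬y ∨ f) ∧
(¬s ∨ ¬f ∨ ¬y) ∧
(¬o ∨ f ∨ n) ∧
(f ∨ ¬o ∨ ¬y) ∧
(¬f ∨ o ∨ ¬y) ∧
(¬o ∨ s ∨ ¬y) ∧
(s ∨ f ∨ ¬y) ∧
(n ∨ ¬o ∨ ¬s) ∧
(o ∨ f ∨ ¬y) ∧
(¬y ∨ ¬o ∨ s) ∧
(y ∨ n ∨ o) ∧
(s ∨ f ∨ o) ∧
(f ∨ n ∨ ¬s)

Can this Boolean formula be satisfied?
Yes

Yes, the formula is satisfiable.

One satisfying assignment is: n=False, o=True, s=False, y=False, f=True

Verification: With this assignment, all 21 clauses evaluate to true.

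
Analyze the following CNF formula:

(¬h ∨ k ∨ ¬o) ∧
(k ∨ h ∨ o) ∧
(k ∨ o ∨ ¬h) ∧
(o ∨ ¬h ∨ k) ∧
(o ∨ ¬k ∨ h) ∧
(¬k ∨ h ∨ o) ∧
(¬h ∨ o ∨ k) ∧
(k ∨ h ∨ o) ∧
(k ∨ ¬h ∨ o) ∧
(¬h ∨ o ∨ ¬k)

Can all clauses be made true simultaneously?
Yes

Yes, the formula is satisfiable.

One satisfying assignment is: k=False, h=False, o=True

Verification: With this assignment, all 10 clauses evaluate to true.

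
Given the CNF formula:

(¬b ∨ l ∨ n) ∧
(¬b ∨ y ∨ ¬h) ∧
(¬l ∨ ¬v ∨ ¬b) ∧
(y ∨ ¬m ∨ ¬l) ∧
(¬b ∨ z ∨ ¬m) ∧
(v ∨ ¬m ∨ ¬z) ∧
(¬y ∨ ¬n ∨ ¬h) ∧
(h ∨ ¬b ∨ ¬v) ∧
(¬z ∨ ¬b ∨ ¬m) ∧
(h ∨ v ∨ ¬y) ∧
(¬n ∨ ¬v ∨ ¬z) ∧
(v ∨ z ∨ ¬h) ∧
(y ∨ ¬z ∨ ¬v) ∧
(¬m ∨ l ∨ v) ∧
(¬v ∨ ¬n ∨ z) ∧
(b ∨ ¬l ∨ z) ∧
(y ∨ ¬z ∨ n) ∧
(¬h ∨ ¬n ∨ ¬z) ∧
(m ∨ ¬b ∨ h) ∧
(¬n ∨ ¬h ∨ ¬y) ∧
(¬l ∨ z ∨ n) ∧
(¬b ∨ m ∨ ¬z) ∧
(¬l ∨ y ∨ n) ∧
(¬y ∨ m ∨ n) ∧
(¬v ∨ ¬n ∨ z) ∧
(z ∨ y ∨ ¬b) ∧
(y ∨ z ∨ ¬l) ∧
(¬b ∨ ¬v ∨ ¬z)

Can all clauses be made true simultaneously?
Yes

Yes, the formula is satisfiable.

One satisfying assignment is: v=False, l=False, m=False, z=False, y=False, b=False, n=False, h=False

Verification: With this assignment, all 28 clauses evaluate to true.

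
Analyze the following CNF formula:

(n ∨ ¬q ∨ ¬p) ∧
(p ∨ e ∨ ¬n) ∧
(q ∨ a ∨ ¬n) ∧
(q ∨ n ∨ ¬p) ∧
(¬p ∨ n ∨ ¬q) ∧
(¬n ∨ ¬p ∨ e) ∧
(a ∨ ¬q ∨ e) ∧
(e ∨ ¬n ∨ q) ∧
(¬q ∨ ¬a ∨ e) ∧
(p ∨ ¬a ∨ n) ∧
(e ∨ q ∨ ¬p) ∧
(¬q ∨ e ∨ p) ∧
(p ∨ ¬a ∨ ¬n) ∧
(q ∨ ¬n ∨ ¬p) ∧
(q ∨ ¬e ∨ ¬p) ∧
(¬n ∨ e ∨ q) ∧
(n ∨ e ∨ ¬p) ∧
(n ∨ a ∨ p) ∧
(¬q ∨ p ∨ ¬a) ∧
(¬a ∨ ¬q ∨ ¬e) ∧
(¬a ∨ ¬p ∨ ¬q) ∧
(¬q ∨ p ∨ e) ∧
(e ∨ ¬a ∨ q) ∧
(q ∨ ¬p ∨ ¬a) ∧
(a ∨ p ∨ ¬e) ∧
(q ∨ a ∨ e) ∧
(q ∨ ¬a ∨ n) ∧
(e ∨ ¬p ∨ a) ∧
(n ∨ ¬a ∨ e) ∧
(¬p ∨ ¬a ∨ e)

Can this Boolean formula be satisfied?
Yes

Yes, the formula is satisfiable.

One satisfying assignment is: n=True, e=True, a=False, p=True, q=True

Verification: With this assignment, all 30 clauses evaluate to true.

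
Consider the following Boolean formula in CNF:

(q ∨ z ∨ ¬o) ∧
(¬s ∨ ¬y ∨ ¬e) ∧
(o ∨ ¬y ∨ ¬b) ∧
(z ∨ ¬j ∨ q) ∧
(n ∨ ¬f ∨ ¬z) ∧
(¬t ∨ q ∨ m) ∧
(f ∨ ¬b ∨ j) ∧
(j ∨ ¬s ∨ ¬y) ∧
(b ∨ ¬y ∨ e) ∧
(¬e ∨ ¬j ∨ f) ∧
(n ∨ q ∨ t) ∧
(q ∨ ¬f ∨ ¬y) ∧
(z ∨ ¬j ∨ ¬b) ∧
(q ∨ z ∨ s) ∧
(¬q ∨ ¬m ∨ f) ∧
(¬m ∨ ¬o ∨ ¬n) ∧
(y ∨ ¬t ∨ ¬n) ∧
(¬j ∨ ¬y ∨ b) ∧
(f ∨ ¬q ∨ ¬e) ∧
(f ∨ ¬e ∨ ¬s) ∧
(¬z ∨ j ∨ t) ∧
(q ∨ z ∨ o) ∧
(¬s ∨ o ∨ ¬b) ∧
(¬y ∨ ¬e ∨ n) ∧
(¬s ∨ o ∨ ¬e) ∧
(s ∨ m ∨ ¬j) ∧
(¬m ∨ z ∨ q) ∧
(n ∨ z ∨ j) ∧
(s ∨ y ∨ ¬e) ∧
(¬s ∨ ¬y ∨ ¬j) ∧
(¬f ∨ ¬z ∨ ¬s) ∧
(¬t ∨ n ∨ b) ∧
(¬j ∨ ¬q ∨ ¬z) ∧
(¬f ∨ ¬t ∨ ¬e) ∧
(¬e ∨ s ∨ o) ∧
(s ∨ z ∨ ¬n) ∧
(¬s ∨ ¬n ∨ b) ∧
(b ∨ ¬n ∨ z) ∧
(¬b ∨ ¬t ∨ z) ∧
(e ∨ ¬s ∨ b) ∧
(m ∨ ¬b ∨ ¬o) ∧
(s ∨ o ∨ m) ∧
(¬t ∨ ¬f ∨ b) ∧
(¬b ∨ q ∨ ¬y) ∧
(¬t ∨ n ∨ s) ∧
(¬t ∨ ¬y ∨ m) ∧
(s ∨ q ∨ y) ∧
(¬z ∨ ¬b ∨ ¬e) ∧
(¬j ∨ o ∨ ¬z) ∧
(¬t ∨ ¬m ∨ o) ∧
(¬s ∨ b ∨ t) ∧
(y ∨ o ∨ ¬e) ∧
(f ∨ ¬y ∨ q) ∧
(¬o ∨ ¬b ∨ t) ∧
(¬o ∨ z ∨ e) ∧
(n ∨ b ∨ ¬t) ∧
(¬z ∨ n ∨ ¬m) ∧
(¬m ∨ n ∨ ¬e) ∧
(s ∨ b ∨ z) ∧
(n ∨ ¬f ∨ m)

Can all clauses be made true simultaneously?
No

No, the formula is not satisfiable.

No assignment of truth values to the variables can make all 60 clauses true simultaneously.

The formula is UNSAT (unsatisfiable).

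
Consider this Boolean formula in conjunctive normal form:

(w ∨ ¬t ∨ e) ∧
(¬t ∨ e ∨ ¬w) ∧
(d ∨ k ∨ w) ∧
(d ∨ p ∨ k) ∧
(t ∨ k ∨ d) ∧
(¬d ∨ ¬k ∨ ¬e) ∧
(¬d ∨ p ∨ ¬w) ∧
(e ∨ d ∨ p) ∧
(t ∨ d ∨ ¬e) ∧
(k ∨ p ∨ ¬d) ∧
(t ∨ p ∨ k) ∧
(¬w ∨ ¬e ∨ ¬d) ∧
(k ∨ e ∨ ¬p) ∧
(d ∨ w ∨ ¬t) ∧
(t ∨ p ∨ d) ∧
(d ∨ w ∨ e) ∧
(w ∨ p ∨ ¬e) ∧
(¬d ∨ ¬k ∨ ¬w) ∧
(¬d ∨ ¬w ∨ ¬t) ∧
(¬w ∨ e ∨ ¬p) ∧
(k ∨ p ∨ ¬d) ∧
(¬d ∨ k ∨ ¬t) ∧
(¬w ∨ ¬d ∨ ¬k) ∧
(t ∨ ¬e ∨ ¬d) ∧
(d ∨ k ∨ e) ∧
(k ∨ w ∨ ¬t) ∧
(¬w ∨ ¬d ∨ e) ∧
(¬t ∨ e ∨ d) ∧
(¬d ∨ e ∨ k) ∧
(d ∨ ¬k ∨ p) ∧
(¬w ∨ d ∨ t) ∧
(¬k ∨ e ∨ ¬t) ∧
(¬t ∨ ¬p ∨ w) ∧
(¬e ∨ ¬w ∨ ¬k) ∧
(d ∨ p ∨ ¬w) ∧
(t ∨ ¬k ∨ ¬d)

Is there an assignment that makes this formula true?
Yes

Yes, the formula is satisfiable.

One satisfying assignment is: t=True, p=True, k=False, w=True, d=False, e=True

Verification: With this assignment, all 36 clauses evaluate to true.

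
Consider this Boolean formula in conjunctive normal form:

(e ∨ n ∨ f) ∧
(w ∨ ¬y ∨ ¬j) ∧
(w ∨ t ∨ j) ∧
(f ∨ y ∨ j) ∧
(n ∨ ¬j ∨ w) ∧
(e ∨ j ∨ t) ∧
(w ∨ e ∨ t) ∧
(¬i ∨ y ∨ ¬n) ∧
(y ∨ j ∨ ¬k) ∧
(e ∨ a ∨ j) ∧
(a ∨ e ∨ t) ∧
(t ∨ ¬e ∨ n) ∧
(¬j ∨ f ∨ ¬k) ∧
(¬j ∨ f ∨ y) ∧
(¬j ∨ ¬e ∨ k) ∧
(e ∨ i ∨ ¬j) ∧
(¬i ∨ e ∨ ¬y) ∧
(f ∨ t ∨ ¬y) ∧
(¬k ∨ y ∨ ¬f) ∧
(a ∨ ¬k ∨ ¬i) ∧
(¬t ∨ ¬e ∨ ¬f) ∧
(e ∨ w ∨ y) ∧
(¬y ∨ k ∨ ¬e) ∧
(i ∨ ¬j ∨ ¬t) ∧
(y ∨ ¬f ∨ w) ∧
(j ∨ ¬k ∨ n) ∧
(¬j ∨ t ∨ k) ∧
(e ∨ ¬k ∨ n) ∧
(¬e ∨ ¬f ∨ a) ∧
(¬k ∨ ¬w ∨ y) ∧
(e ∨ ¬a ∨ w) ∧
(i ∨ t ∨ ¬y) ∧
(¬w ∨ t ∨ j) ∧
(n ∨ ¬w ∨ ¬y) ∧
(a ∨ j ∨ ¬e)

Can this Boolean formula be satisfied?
Yes

Yes, the formula is satisfiable.

One satisfying assignment is: n=True, e=False, w=True, k=True, i=False, a=True, y=True, f=False, j=False, t=True

Verification: With this assignment, all 35 clauses evaluate to true.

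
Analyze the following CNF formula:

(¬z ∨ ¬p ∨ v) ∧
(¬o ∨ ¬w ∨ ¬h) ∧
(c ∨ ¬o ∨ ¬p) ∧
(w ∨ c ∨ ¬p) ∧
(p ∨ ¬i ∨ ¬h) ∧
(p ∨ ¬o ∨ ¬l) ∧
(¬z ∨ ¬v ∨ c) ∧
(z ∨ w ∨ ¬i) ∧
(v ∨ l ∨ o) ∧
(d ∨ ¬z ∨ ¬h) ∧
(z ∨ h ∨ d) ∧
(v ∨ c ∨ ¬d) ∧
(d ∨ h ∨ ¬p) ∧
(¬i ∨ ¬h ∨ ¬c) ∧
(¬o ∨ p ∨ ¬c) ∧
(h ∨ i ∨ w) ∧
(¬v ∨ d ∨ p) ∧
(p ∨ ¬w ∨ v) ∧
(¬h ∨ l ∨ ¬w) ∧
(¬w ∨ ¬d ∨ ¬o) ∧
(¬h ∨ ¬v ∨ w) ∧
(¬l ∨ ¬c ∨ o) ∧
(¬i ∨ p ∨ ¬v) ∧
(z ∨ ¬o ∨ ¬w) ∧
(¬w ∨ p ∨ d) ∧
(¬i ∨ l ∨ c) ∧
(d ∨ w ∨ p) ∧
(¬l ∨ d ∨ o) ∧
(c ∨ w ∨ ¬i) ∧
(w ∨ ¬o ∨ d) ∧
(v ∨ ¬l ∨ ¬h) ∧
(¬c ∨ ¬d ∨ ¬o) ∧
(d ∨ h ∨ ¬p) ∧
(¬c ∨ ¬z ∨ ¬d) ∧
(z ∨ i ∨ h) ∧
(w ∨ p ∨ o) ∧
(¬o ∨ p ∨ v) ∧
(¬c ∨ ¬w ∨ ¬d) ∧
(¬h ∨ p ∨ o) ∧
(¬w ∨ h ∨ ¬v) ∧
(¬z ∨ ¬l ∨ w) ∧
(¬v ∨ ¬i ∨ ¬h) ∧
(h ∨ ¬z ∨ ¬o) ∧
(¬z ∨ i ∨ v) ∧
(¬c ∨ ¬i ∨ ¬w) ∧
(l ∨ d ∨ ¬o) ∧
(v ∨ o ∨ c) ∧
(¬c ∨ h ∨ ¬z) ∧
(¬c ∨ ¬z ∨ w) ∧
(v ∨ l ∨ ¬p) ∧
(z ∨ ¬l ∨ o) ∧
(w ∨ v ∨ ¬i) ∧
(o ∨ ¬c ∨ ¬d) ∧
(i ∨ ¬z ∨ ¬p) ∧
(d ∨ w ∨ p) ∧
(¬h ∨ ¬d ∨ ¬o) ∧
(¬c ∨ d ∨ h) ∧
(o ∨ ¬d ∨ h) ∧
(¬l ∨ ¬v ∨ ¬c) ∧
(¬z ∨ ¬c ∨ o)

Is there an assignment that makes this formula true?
No

No, the formula is not satisfiable.

No assignment of truth values to the variables can make all 60 clauses true simultaneously.

The formula is UNSAT (unsatisfiable).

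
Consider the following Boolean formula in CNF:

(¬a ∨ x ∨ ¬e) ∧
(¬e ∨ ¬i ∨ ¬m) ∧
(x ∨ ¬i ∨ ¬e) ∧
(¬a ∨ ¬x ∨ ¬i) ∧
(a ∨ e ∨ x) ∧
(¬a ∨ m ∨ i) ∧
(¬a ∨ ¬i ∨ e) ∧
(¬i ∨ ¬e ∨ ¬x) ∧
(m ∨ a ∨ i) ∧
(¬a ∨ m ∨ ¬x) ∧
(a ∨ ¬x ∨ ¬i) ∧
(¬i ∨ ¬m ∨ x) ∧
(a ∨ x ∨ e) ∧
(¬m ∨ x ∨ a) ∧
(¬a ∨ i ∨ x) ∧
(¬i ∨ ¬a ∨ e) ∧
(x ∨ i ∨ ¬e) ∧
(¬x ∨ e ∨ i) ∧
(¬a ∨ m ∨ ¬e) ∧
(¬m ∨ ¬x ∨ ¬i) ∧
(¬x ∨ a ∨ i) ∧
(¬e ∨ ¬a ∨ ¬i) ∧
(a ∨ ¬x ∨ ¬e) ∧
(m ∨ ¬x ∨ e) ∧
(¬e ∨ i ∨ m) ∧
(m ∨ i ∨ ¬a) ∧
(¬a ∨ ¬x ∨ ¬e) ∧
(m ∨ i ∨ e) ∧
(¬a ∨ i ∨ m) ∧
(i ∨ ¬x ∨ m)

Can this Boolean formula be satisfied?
No

No, the formula is not satisfiable.

No assignment of truth values to the variables can make all 30 clauses true simultaneously.

The formula is UNSAT (unsatisfiable).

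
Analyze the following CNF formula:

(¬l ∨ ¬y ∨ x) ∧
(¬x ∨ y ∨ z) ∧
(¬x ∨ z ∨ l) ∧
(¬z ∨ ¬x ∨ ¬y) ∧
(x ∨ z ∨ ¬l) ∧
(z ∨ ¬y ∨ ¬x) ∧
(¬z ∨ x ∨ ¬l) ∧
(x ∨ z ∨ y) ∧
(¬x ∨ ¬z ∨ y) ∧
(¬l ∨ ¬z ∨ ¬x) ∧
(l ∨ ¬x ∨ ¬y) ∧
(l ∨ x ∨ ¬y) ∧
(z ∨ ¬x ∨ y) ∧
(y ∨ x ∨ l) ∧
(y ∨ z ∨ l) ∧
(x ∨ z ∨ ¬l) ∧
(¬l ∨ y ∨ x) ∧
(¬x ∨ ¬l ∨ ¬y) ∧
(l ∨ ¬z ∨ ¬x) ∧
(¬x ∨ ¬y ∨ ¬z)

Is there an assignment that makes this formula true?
No

No, the formula is not satisfiable.

No assignment of truth values to the variables can make all 20 clauses true simultaneously.

The formula is UNSAT (unsatisfiable).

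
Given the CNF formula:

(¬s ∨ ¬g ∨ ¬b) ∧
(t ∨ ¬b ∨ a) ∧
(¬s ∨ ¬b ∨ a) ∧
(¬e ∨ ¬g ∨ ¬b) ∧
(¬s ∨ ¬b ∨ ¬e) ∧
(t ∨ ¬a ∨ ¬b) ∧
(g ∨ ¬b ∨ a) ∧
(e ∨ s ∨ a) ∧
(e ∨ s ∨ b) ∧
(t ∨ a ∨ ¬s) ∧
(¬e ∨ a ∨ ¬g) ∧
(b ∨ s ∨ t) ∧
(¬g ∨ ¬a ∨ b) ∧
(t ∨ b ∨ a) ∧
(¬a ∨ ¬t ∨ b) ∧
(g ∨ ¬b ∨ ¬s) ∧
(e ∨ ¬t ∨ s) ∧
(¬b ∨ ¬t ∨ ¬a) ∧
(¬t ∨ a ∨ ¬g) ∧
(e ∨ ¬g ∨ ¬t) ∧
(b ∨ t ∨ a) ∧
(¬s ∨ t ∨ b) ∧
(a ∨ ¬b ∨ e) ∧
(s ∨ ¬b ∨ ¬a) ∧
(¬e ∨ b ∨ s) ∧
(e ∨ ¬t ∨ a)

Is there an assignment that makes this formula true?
Yes

Yes, the formula is satisfiable.

One satisfying assignment is: s=True, b=False, g=False, e=True, a=False, t=True

Verification: With this assignment, all 26 clauses evaluate to true.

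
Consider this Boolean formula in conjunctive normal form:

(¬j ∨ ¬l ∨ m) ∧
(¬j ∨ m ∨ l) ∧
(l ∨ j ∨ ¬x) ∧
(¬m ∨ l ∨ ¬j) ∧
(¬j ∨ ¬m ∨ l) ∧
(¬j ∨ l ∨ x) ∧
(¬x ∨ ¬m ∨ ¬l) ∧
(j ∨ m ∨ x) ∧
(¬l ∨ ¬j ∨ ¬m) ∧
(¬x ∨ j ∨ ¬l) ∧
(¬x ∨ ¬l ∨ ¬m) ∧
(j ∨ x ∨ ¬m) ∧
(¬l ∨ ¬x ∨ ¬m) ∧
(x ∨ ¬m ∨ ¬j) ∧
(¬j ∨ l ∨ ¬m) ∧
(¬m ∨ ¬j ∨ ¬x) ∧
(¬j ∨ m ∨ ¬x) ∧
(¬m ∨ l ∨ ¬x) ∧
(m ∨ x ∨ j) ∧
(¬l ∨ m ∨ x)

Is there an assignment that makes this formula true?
No

No, the formula is not satisfiable.

No assignment of truth values to the variables can make all 20 clauses true simultaneously.

The formula is UNSAT (unsatisfiable).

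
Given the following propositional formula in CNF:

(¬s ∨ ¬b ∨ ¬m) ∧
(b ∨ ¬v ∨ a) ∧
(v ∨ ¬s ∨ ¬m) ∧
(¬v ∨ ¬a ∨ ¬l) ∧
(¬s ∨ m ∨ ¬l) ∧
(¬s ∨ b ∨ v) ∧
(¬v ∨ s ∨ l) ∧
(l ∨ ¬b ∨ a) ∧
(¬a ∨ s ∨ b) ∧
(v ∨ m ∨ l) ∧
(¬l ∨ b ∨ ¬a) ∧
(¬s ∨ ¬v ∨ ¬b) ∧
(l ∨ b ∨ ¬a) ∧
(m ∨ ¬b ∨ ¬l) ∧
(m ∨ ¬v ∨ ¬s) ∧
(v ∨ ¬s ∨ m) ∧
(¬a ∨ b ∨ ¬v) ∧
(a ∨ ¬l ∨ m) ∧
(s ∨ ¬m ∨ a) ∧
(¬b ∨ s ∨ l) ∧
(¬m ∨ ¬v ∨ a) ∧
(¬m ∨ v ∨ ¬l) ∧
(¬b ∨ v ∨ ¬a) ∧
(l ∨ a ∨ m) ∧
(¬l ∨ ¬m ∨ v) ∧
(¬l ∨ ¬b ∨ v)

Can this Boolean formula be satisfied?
No

No, the formula is not satisfiable.

No assignment of truth values to the variables can make all 26 clauses true simultaneously.

The formula is UNSAT (unsatisfiable).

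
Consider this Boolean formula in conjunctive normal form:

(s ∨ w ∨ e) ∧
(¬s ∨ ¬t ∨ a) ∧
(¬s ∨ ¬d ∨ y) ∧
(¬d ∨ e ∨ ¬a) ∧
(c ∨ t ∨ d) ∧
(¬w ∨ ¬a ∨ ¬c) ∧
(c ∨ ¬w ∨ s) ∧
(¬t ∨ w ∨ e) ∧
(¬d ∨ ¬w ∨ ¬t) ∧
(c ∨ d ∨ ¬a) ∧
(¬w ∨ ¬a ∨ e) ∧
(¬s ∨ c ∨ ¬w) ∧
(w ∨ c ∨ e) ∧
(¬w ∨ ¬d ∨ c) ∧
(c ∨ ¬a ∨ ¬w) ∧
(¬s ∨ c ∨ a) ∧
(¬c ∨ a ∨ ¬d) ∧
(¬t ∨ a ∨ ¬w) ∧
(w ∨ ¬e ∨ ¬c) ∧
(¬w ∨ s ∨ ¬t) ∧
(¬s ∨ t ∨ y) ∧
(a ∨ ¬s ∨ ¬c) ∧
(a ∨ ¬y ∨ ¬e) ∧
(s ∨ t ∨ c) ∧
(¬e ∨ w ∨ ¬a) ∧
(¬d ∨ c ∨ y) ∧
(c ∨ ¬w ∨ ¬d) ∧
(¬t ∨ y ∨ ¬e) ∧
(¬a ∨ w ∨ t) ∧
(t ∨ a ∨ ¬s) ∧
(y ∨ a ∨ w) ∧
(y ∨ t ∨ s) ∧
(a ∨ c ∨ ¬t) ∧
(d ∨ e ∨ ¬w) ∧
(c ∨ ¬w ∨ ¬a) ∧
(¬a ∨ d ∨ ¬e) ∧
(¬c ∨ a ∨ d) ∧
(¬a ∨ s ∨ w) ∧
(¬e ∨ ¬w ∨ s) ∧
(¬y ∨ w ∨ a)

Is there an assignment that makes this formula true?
No

No, the formula is not satisfiable.

No assignment of truth values to the variables can make all 40 clauses true simultaneously.

The formula is UNSAT (unsatisfiable).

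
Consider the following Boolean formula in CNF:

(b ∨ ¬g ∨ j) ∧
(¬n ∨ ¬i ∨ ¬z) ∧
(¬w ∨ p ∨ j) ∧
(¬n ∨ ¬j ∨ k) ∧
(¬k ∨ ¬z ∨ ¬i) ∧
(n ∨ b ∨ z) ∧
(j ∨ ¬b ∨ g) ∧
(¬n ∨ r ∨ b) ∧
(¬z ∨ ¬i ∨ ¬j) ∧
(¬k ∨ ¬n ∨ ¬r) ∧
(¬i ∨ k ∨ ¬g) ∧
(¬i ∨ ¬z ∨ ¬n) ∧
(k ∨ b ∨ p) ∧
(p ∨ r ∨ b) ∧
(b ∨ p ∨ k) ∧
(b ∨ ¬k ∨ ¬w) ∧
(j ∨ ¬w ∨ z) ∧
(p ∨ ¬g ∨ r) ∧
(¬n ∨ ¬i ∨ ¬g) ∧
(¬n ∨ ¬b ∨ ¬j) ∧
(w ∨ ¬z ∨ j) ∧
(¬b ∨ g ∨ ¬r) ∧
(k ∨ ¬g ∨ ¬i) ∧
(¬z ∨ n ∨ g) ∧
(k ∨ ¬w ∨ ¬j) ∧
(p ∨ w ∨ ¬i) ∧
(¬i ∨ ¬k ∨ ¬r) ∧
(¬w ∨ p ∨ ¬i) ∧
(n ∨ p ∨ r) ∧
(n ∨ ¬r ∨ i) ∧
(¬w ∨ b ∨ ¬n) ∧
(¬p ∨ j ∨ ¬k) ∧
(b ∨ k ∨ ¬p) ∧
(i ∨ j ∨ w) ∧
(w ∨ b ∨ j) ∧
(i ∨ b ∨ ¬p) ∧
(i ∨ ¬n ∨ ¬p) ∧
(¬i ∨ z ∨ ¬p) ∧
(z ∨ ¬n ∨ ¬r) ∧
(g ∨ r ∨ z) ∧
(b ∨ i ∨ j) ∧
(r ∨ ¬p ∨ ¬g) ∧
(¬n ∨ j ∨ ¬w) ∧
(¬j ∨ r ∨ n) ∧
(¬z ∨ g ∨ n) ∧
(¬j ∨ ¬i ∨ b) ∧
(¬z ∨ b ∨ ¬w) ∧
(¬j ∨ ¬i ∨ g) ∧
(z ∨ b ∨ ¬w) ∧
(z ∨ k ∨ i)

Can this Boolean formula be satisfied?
No

No, the formula is not satisfiable.

No assignment of truth values to the variables can make all 50 clauses true simultaneously.

The formula is UNSAT (unsatisfiable).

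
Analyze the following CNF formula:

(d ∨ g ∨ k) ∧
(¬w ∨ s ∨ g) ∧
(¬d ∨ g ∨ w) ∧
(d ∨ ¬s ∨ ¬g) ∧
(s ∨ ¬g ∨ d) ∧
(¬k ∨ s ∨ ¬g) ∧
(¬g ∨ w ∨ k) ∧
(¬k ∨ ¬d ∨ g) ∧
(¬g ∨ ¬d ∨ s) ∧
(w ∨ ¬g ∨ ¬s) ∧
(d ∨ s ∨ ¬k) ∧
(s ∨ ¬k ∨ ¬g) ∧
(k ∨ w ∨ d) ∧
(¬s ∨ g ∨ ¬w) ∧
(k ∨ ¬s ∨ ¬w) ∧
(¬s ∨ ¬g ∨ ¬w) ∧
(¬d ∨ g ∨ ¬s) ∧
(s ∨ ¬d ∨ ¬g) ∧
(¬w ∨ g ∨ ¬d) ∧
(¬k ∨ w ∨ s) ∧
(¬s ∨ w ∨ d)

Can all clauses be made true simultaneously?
No

No, the formula is not satisfiable.

No assignment of truth values to the variables can make all 21 clauses true simultaneously.

The formula is UNSAT (unsatisfiable).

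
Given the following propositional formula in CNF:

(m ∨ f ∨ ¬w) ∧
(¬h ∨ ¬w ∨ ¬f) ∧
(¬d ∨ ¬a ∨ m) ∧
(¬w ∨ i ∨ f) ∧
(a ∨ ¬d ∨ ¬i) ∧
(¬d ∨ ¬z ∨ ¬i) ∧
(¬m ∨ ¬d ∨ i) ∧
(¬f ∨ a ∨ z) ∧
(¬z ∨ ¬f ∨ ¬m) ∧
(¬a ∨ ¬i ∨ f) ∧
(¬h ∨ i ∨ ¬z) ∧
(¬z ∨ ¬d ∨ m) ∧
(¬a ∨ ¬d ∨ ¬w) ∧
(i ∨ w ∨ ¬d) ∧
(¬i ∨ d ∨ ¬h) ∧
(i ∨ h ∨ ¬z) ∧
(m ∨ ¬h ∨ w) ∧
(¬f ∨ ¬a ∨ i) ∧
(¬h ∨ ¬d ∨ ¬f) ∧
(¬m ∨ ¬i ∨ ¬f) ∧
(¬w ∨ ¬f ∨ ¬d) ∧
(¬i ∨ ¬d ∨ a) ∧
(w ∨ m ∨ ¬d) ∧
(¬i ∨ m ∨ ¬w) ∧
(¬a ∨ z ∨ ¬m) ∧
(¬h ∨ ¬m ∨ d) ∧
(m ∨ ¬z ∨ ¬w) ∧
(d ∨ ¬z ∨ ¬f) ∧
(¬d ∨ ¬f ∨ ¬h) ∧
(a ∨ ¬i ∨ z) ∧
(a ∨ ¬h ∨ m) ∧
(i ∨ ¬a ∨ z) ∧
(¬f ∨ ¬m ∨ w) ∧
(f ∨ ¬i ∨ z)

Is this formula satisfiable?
Yes

Yes, the formula is satisfiable.

One satisfying assignment is: z=False, h=False, d=False, f=False, w=False, i=False, m=False, a=False

Verification: With this assignment, all 34 clauses evaluate to true.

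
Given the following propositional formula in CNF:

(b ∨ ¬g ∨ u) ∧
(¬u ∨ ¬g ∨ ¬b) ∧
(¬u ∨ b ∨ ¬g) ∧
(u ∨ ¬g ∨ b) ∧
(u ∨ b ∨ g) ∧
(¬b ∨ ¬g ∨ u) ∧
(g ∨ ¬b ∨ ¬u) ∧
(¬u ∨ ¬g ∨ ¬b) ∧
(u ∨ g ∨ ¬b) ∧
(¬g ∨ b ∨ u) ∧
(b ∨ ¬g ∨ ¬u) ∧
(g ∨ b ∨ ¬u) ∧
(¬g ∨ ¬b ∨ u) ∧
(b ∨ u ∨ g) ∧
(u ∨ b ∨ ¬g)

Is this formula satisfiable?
No

No, the formula is not satisfiable.

No assignment of truth values to the variables can make all 15 clauses true simultaneously.

The formula is UNSAT (unsatisfiable).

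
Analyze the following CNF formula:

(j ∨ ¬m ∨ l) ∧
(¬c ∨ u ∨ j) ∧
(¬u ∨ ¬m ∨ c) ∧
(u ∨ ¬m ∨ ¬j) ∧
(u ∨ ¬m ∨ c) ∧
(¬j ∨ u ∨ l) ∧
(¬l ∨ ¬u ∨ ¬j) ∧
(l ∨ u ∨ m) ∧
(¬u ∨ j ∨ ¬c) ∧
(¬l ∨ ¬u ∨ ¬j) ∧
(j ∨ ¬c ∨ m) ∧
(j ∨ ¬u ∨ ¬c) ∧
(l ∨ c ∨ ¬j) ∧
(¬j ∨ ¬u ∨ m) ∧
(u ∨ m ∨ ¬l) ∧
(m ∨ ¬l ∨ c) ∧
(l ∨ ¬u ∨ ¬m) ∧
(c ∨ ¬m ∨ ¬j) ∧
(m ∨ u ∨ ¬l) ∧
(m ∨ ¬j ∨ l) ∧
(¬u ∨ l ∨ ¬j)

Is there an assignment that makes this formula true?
Yes

Yes, the formula is satisfiable.

One satisfying assignment is: c=False, u=True, m=False, l=False, j=False

Verification: With this assignment, all 21 clauses evaluate to true.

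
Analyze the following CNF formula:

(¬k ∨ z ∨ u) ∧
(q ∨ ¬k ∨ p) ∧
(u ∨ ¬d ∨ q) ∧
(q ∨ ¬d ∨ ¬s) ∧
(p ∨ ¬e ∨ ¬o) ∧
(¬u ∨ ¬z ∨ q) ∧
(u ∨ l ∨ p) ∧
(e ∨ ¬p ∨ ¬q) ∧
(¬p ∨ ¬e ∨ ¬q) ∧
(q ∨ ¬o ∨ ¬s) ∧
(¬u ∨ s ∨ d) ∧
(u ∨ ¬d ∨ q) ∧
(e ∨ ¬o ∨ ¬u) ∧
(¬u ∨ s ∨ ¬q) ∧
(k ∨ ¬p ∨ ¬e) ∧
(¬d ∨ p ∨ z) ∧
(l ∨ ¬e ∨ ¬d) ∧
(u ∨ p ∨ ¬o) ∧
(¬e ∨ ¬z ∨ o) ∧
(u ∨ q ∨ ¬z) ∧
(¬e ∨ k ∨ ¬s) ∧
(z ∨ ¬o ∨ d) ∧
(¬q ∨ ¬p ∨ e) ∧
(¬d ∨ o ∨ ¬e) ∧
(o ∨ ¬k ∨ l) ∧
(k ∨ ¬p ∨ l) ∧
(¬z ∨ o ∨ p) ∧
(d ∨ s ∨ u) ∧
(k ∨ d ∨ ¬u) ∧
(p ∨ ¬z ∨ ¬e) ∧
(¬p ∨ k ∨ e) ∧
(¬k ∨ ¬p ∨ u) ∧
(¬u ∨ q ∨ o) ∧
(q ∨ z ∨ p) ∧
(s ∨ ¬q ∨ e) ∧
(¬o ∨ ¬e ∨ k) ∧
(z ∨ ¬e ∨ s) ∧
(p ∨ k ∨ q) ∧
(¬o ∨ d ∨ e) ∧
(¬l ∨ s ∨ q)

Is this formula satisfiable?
Yes

Yes, the formula is satisfiable.

One satisfying assignment is: u=False, p=False, s=True, e=False, o=False, l=True, z=False, k=False, q=True, d=False

Verification: With this assignment, all 40 clauses evaluate to true.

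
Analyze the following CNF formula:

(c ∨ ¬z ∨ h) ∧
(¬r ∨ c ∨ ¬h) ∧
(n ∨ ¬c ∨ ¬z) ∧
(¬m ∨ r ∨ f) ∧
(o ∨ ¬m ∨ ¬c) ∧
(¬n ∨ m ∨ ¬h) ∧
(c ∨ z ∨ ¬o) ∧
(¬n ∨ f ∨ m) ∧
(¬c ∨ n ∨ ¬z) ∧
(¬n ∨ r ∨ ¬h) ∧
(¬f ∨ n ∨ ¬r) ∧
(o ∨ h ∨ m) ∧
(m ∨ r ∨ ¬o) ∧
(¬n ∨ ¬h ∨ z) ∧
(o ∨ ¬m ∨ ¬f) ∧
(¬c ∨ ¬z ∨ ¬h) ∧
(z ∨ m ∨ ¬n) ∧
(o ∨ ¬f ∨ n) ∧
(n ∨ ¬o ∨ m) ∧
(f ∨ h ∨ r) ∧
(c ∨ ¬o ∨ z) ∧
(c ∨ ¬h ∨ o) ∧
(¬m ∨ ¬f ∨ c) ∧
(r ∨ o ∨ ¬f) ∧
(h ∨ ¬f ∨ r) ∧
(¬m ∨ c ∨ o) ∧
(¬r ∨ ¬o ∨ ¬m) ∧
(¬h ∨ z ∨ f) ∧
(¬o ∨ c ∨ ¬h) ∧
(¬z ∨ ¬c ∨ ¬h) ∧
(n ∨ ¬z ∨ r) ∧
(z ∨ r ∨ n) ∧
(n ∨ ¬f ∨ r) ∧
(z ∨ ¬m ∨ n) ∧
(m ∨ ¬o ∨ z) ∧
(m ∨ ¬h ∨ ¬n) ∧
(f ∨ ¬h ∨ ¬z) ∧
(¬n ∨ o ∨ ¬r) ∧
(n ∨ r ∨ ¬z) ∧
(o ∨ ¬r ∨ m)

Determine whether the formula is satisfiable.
Yes

Yes, the formula is satisfiable.

One satisfying assignment is: r=True, m=False, o=True, n=True, h=False, c=True, f=True, z=True

Verification: With this assignment, all 40 clauses evaluate to true.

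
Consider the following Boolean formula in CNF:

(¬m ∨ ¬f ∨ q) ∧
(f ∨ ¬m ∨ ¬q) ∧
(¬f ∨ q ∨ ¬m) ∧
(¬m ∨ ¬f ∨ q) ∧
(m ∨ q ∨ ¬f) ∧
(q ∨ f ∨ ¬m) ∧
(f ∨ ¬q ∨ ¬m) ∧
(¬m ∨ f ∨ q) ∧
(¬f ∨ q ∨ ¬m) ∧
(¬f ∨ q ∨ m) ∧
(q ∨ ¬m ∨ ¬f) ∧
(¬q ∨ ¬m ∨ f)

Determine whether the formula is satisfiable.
Yes

Yes, the formula is satisfiable.

One satisfying assignment is: m=False, q=False, f=False

Verification: With this assignment, all 12 clauses evaluate to true.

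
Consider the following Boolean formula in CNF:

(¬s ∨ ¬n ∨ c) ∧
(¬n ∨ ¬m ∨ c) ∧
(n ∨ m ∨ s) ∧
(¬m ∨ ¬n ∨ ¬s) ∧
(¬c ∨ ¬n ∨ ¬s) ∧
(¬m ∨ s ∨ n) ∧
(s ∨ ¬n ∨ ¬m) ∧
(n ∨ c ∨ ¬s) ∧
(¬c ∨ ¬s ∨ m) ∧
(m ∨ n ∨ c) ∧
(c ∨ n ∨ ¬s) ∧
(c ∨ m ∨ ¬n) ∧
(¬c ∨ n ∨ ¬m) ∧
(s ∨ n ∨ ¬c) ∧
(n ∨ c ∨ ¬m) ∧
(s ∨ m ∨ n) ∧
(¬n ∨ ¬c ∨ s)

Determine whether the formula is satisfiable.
No

No, the formula is not satisfiable.

No assignment of truth values to the variables can make all 17 clauses true simultaneously.

The formula is UNSAT (unsatisfiable).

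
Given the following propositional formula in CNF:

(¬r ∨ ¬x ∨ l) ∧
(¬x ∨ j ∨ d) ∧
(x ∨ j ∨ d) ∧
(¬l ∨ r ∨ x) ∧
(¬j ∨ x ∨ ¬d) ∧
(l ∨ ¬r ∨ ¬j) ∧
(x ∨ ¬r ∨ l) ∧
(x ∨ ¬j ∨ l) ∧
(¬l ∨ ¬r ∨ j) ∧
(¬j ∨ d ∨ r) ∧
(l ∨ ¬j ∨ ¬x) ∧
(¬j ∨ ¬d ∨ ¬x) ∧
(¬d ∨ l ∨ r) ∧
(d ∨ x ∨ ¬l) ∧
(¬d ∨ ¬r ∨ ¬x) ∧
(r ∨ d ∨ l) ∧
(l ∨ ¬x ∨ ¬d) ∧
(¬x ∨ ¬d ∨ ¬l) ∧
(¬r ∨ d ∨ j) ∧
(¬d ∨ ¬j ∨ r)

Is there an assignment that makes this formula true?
Yes

Yes, the formula is satisfiable.

One satisfying assignment is: l=True, r=True, j=True, x=True, d=False

Verification: With this assignment, all 20 clauses evaluate to true.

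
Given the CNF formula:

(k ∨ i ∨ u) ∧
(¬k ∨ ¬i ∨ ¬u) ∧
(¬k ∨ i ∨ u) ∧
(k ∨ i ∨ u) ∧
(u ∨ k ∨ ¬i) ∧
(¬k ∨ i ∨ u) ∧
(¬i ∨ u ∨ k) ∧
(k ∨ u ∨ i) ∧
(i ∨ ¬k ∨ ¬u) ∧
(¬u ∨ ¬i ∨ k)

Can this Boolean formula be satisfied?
Yes

Yes, the formula is satisfiable.

One satisfying assignment is: i=False, k=False, u=True

Verification: With this assignment, all 10 clauses evaluate to true.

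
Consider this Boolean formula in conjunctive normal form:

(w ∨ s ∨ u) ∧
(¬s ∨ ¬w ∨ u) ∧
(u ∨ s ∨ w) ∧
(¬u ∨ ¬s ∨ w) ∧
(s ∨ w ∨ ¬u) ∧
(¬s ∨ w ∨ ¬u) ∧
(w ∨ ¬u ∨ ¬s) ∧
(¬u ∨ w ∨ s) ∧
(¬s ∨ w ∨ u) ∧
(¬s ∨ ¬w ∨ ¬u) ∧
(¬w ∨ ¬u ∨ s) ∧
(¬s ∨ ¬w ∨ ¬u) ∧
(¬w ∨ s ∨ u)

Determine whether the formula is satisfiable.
No

No, the formula is not satisfiable.

No assignment of truth values to the variables can make all 13 clauses true simultaneously.

The formula is UNSAT (unsatisfiable).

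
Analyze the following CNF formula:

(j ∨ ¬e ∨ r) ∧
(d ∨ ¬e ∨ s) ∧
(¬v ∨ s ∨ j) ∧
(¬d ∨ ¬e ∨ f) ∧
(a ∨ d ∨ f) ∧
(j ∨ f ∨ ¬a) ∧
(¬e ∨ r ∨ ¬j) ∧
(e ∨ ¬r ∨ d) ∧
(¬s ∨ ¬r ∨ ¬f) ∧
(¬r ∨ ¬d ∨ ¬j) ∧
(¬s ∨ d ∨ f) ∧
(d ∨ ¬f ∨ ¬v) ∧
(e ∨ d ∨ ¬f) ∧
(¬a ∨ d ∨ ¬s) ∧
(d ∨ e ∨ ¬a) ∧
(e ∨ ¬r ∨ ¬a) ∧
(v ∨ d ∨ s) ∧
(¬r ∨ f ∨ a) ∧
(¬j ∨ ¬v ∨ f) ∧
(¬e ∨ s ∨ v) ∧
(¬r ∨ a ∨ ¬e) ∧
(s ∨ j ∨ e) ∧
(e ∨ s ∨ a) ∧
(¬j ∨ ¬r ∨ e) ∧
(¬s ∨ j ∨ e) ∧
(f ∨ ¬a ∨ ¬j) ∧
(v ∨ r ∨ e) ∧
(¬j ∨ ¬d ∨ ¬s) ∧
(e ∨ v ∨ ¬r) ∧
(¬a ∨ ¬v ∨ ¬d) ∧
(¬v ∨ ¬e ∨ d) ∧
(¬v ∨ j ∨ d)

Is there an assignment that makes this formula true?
No

No, the formula is not satisfiable.

No assignment of truth values to the variables can make all 32 clauses true simultaneously.

The formula is UNSAT (unsatisfiable).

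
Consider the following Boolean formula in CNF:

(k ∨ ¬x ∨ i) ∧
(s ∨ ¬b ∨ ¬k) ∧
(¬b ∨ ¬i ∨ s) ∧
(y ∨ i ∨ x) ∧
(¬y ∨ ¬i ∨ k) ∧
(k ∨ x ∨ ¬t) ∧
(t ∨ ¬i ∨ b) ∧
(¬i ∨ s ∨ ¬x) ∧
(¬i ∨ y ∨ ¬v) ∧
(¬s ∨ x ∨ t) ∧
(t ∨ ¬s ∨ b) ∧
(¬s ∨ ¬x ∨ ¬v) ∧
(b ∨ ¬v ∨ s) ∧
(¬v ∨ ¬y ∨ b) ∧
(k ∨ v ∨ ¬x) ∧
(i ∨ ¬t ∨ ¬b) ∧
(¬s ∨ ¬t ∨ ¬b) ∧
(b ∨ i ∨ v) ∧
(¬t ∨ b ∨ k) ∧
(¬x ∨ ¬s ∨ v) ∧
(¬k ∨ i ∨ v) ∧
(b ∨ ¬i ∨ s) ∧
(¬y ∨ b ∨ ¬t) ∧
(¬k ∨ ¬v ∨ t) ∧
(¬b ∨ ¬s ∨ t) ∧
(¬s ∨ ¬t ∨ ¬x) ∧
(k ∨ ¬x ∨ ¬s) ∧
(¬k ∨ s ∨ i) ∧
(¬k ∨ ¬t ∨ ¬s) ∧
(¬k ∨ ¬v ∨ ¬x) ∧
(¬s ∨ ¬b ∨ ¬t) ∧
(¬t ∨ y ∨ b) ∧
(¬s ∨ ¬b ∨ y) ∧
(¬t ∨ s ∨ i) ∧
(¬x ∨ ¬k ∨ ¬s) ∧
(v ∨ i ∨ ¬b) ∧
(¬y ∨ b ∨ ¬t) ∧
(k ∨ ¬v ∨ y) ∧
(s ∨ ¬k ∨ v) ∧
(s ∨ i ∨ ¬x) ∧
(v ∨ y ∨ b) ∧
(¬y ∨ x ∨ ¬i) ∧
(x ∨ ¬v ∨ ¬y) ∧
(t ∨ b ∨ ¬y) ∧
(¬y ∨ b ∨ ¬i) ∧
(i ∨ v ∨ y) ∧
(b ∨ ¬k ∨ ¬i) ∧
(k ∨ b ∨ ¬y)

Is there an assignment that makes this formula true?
No

No, the formula is not satisfiable.

No assignment of truth values to the variables can make all 48 clauses true simultaneously.

The formula is UNSAT (unsatisfiable).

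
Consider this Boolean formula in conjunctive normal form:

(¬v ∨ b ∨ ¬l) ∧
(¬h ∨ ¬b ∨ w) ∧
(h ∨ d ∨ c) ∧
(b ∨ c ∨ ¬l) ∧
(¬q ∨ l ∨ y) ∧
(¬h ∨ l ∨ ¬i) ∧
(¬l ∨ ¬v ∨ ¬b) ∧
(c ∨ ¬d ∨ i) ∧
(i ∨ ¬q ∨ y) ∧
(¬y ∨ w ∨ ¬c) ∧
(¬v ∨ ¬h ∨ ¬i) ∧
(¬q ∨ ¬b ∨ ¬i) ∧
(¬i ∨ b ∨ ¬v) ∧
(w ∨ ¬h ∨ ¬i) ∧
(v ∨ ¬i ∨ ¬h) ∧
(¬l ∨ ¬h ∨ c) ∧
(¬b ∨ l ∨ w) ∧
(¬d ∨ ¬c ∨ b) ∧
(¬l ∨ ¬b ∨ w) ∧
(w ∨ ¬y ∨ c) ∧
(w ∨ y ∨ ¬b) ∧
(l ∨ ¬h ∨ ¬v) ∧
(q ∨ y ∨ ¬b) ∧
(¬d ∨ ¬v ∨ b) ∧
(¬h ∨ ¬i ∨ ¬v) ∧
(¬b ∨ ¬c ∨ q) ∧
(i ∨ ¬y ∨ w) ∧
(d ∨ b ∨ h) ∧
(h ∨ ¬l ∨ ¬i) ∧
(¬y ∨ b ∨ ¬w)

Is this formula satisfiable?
Yes

Yes, the formula is satisfiable.

One satisfying assignment is: y=False, q=False, w=False, i=False, l=False, b=False, d=False, h=True, c=False, v=False

Verification: With this assignment, all 30 clauses evaluate to true.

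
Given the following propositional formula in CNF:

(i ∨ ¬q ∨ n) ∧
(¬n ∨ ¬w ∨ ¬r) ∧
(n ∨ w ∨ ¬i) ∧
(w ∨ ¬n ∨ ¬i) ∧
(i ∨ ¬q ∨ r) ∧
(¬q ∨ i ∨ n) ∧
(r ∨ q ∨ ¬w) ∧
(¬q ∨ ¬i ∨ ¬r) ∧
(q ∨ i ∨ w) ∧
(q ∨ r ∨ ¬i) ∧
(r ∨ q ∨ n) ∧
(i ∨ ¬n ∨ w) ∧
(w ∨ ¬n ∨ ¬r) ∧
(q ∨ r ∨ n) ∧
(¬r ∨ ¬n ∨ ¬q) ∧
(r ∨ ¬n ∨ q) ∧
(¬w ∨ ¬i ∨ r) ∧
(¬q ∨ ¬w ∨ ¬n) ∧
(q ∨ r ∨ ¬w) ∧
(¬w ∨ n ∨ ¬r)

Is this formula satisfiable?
No

No, the formula is not satisfiable.

No assignment of truth values to the variables can make all 20 clauses true simultaneously.

The formula is UNSAT (unsatisfiable).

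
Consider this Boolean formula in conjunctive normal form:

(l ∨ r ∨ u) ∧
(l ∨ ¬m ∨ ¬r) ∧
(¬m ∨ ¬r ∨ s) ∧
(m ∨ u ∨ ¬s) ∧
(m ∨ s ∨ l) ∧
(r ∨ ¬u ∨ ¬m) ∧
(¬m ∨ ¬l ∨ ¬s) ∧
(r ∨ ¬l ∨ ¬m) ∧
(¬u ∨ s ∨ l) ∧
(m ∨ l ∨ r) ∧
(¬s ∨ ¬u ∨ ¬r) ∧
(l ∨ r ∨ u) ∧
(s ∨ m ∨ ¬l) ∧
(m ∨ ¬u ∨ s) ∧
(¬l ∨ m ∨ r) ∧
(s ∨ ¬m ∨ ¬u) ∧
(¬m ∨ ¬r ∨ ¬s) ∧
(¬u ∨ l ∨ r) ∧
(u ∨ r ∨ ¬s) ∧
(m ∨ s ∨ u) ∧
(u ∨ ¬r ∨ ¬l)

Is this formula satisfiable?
No

No, the formula is not satisfiable.

No assignment of truth values to the variables can make all 21 clauses true simultaneously.

The formula is UNSAT (unsatisfiable).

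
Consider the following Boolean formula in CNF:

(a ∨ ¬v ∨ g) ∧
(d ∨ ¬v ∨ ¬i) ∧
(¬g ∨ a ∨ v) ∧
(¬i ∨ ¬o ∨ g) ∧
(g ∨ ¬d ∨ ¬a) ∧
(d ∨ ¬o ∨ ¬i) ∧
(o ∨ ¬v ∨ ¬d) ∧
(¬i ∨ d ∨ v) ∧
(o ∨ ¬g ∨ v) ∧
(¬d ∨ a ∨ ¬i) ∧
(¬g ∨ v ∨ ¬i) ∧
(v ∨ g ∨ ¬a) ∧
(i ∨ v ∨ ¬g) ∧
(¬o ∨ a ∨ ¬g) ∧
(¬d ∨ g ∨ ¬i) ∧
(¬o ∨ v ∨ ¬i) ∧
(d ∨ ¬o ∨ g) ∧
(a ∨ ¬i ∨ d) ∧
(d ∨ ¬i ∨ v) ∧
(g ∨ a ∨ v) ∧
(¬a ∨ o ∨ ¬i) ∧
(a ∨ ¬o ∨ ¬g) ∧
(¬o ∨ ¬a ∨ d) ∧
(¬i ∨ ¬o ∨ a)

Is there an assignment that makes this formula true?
Yes

Yes, the formula is satisfiable.

One satisfying assignment is: a=False, i=False, g=True, d=False, o=False, v=True

Verification: With this assignment, all 24 clauses evaluate to true.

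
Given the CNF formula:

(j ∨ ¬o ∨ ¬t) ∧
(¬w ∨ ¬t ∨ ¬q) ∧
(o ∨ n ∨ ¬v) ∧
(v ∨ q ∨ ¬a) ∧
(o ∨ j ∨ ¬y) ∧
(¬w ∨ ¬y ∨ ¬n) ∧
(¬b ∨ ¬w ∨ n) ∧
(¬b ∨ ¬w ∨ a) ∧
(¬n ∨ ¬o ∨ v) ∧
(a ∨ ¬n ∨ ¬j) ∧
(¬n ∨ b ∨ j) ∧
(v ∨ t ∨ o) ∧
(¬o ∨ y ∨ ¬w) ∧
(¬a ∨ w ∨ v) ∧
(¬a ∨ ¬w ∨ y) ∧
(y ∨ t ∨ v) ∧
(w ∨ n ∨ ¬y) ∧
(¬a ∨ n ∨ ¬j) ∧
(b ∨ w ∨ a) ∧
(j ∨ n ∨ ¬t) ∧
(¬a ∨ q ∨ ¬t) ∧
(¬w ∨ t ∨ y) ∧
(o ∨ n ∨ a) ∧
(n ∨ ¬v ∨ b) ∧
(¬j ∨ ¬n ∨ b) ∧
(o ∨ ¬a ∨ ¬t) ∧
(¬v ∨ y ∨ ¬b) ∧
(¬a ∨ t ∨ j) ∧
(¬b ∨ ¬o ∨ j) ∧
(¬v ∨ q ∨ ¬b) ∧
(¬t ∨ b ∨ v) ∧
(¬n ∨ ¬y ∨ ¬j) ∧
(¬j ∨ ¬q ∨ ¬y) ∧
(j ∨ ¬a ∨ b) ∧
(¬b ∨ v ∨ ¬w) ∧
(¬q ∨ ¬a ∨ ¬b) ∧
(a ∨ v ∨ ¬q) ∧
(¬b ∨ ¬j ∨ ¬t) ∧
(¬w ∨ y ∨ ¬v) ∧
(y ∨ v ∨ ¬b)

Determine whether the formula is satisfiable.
Yes

Yes, the formula is satisfiable.

One satisfying assignment is: o=True, n=False, w=True, t=False, q=False, b=False, v=False, a=False, y=True, j=False

Verification: With this assignment, all 40 clauses evaluate to true.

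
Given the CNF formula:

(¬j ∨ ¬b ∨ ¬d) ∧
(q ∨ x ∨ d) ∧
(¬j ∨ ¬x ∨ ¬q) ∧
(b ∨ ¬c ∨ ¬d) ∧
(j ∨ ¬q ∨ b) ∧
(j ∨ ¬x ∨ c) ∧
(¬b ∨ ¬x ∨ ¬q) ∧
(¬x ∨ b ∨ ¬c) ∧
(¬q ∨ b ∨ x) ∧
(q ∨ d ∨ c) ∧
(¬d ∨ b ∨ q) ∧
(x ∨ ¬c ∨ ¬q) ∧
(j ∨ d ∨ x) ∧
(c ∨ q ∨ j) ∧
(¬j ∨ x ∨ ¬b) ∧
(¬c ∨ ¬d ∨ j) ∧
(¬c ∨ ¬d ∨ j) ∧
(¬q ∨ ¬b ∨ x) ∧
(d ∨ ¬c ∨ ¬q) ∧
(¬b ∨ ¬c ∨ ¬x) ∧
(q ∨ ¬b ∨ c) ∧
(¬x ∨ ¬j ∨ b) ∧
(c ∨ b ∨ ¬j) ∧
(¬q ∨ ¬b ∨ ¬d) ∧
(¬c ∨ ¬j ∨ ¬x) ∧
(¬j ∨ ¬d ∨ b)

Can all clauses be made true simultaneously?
No

No, the formula is not satisfiable.

No assignment of truth values to the variables can make all 26 clauses true simultaneously.

The formula is UNSAT (unsatisfiable).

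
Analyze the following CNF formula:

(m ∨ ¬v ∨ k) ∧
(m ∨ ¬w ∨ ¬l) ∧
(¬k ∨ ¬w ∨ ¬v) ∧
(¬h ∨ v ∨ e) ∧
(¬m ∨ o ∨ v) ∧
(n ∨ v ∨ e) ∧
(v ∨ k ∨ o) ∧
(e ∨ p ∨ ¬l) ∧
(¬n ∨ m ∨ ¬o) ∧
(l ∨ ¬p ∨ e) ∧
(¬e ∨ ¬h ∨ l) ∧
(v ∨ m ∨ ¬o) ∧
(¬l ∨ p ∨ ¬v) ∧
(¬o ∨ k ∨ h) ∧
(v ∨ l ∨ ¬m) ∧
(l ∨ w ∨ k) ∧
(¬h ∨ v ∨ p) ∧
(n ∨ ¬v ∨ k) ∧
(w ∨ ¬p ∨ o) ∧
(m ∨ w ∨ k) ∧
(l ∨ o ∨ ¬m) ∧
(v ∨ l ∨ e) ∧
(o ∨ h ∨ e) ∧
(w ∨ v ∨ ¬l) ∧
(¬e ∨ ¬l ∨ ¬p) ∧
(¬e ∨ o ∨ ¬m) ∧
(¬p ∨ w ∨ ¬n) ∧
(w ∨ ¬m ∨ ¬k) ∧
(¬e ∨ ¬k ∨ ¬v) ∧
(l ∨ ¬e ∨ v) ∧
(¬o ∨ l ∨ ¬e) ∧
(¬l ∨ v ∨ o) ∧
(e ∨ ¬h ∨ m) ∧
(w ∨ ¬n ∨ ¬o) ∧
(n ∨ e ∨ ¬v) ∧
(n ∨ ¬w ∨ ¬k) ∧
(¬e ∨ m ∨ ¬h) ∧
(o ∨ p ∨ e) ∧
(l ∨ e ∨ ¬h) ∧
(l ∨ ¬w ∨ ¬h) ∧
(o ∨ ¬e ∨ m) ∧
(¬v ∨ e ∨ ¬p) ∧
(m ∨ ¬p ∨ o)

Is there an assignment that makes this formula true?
Yes

Yes, the formula is satisfiable.

One satisfying assignment is: n=True, e=True, p=False, m=True, h=False, o=True, w=True, k=True, v=False, l=True

Verification: With this assignment, all 43 clauses evaluate to true.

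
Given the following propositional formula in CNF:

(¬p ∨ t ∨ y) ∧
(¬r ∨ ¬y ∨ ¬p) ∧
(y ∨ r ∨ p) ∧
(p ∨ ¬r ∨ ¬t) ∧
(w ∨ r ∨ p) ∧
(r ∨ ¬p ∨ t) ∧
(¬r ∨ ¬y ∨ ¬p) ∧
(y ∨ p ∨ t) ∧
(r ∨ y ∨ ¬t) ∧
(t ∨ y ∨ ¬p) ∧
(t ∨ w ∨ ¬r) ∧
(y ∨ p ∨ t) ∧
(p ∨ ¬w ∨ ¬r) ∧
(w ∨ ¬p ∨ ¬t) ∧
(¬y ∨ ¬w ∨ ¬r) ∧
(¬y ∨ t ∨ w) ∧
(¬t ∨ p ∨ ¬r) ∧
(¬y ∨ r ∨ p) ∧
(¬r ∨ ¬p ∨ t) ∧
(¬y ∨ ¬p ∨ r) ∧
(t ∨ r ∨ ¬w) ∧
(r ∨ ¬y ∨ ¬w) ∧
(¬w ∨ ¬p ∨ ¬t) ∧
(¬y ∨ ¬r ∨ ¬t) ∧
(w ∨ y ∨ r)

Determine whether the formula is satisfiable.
No

No, the formula is not satisfiable.

No assignment of truth values to the variables can make all 25 clauses true simultaneously.

The formula is UNSAT (unsatisfiable).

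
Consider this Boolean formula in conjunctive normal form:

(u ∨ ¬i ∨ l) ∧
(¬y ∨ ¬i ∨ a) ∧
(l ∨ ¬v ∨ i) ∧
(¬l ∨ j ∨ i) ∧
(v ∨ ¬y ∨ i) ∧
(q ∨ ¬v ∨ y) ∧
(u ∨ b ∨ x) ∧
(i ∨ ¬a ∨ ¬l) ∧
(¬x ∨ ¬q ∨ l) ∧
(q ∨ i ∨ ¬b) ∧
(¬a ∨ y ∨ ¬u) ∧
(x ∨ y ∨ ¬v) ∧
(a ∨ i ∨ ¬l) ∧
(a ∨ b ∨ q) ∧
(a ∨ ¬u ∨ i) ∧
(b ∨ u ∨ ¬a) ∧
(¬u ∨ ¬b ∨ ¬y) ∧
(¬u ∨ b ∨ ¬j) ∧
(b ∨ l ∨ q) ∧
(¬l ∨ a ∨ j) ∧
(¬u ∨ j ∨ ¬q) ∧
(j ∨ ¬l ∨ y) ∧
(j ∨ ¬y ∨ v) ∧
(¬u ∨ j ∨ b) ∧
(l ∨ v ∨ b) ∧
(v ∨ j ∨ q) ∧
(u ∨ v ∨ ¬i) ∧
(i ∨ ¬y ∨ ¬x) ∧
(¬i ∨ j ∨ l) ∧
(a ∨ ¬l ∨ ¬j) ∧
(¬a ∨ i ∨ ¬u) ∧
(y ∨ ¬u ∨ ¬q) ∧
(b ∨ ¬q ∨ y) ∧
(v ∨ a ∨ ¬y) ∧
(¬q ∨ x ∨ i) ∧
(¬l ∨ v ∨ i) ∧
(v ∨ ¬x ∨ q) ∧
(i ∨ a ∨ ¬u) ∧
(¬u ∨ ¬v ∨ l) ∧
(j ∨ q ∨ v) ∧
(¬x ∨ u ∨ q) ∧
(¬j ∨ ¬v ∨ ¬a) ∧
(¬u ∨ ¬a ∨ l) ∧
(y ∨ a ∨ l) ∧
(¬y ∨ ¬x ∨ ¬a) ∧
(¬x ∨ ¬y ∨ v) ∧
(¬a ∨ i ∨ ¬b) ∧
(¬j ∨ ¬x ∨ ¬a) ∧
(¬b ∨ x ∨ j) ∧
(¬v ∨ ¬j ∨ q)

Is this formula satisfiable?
No

No, the formula is not satisfiable.

No assignment of truth values to the variables can make all 50 clauses true simultaneously.

The formula is UNSAT (unsatisfiable).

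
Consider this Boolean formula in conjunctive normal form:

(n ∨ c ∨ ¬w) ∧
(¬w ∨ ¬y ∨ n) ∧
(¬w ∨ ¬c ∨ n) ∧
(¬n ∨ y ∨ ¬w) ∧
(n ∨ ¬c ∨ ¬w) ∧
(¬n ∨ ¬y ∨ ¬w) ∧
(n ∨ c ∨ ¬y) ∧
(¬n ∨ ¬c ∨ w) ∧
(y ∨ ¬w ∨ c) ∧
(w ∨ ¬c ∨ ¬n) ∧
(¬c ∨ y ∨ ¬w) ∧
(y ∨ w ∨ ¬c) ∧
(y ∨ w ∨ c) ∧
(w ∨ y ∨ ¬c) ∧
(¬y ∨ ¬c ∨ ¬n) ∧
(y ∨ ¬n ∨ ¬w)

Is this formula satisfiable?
Yes

Yes, the formula is satisfiable.

One satisfying assignment is: n=True, w=False, c=False, y=True

Verification: With this assignment, all 16 clauses evaluate to true.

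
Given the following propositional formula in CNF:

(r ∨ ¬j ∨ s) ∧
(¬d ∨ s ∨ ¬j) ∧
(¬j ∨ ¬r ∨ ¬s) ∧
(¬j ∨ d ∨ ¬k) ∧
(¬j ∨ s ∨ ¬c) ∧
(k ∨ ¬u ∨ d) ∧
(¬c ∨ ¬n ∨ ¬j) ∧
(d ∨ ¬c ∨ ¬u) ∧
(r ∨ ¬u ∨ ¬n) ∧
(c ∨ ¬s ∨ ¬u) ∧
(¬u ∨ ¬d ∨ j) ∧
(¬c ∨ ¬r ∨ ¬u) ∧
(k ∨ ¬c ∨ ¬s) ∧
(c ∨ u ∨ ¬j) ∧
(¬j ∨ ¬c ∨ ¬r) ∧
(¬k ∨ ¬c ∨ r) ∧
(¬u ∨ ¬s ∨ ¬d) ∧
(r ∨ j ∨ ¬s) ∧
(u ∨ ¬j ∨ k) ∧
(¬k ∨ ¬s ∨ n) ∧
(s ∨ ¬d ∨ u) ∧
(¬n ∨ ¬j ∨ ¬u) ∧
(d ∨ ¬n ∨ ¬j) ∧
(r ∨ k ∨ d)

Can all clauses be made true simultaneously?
Yes

Yes, the formula is satisfiable.

One satisfying assignment is: k=False, s=False, c=False, u=False, n=False, d=False, r=True, j=False

Verification: With this assignment, all 24 clauses evaluate to true.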